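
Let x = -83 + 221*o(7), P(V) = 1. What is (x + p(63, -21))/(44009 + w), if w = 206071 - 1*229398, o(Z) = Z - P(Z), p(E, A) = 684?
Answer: 1927/20682 ≈ 0.093173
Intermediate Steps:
o(Z) = -1 + Z (o(Z) = Z - 1*1 = Z - 1 = -1 + Z)
w = -23327 (w = 206071 - 229398 = -23327)
x = 1243 (x = -83 + 221*(-1 + 7) = -83 + 221*6 = -83 + 1326 = 1243)
(x + p(63, -21))/(44009 + w) = (1243 + 684)/(44009 - 23327) = 1927/20682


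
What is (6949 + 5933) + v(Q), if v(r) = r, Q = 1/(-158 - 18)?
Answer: 2267231/176 ≈ 12882.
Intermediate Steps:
Q = -1/176 (Q = 1/(-176) = -1/176 ≈ -0.0056818)
(6949 + 5933) + v(Q) = (6949 + 5933) - 1/176 = 12882 - 1/176 = 2267231/176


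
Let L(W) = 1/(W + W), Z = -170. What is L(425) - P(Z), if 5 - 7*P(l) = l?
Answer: -21249/850 ≈ -24.999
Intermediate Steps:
L(W) = 1/(2*W)
P(l) = 5/7 - l/7
L(425) - P(Z) = (½)/425 - (5/7 - ⅐*(-170)) = (½)*(1/425) - (5/7 + 170/7) = 1/850 - 1*25 = 1/850 - 25 = -21249/850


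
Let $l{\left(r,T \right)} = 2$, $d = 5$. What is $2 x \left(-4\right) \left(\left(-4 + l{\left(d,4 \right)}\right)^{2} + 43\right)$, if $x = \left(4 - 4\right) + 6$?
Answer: $-2256$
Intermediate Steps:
$x = 6$ ($x = 0 + 6 = 6$)
$2 x \left(-4\right) \left(\left(-4 + l{\left(d,4 \right)}\right)^{2} + 43\right) = 2 \cdot 6 \left(-4\right) \left(\left(-4 + 2\right)^{2} + 43\right) = 12 \left(-4\right) \left(\left(-2\right)^{2} + 43\right) = - 48 \left(4 + 43\right) = \left(-48\right) 47 = -2256$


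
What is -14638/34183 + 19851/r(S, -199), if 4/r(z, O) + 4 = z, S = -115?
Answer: -80749499779/136732 ≈ -5.9057e+5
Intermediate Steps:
r(z, O) = 4/(-4 + z)
-14638/34183 + 19851/r(S, -199) = -14638/34183 + 19851/((4/(-4 - 115))) = -14638*1/34183 + 19851/((4/(-119))) = -14638/34183 + 19851/((4*(-1/119))) = -14638/34183 + 19851/(-4/119) = -14638/34183 + 19851*(-119/4) = -14638/34183 - 2362269/4 = -80749499779/136732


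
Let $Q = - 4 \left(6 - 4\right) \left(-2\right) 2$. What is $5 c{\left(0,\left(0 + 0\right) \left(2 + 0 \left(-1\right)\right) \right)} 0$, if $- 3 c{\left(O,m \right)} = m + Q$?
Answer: $0$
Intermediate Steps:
$Q = 32$ ($Q = - 4 \cdot 2 \left(-2\right) 2 = \left(-4\right) \left(-4\right) 2 = 16 \cdot 2 = 32$)
$c{\left(O,m \right)} = - \frac{32}{3} - \frac{m}{3}$ ($c{\left(O,m \right)} = - \frac{m + 32}{3} = - \frac{32 + m}{3} = - \frac{32}{3} - \frac{m}{3}$)
$5 c{\left(0,\left(0 + 0\right) \left(2 + 0 \left(-1\right)\right) \right)} 0 = 5 \left(- \frac{32}{3} - \frac{\left(0 + 0\right) \left(2 + 0 \left(-1\right)\right)}{3}\right) 0 = 5 \left(- \frac{32}{3} - \frac{0 \left(2 + 0\right)}{3}\right) 0 = 5 \left(- \frac{32}{3} - \frac{0 \cdot 2}{3}\right) 0 = 5 \left(- \frac{32}{3} - 0\right) 0 = 5 \left(- \frac{32}{3} + 0\right) 0 = 5 \left(- \frac{32}{3}\right) 0 = \left(- \frac{160}{3}\right) 0 = 0$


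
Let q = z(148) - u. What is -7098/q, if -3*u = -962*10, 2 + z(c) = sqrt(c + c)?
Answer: 51244011/23164303 + 31941*sqrt(74)/23164303 ≈ 2.2241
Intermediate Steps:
z(c) = -2 + sqrt(2)*sqrt(c) (z(c) = -2 + sqrt(c + c) = -2 + sqrt(2*c) = -2 + sqrt(2)*sqrt(c))
u = 9620/3 (u = -(-962)*10/3 = -1/3*(-9620) = 9620/3 ≈ 3206.7)
q = -9626/3 + 2*sqrt(74) (q = (-2 + sqrt(2)*sqrt(148)) - 1*9620/3 = (-2 + sqrt(2)*(2*sqrt(37))) - 9620/3 = (-2 + 2*sqrt(74)) - 9620/3 = -9626/3 + 2*sqrt(74) ≈ -3191.5)
-7098/q = -7098/(-9626/3 + 2*sqrt(74))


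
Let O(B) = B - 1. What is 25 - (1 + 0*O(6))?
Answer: 24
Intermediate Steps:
O(B) = -1 + B
25 - (1 + 0*O(6)) = 25 - (1 + 0*(-1 + 6)) = 25 - (1 + 0*5) = 25 - (1 + 0) = 25 - 1*1 = 25 - 1 = 24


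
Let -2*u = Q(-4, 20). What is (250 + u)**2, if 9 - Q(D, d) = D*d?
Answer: 168921/4 ≈ 42230.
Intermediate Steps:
Q(D, d) = 9 - D*d
u = -89/2 (u = -(9 - 1*(-4)*20)/2 = -(9 + 80)/2 = -1/2*89 = -89/2 ≈ -44.500)
(250 + u)**2 = (250 - 89/2)**2 = (411/2)**2 = 168921/4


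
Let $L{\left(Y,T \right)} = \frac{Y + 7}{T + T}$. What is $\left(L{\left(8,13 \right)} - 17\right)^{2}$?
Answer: $\frac{182329}{676} \approx 269.72$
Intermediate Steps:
$L{\left(Y,T \right)} = \frac{7 + Y}{2 T}$
$\left(L{\left(8,13 \right)} - 17\right)^{2} = \left(\frac{7 + 8}{2 \cdot 13} - 17\right)^{2} = \left(\frac{1}{2} \cdot \frac{1}{13} \cdot 15 - 17\right)^{2} = \left(\frac{15}{26} - 17\right)^{2} = \left(- \frac{427}{26}\right)^{2} = \frac{182329}{676}$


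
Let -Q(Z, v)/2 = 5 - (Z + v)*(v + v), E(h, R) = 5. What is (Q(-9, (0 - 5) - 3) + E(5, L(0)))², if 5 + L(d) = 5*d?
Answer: 290521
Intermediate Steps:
L(d) = -5 + 5*d
Q(Z, v) = -10 + 4*v*(Z + v) (Q(Z, v) = -2*(5 - (Z + v)*(v + v)) = -2*(5 - (Z + v)*2*v) = -2*(5 - 2*v*(Z + v)) = -10 + 4*v*(Z + v))
(Q(-9, (0 - 5) - 3) + E(5, L(0)))² = ((-10 + 4*((0 - 5) - 3)² + 4*(-9)*((0 - 5) - 3)) + 5)² = ((-10 + 4*(-5 - 3)² + 4*(-9)*(-5 - 3)) + 5)² = ((-10 + 4*(-8)² + 4*(-9)*(-8)) + 5)² = ((-10 + 4*64 + 288) + 5)² = ((-10 + 256 + 288) + 5)² = (534 + 5)² = 539² = 290521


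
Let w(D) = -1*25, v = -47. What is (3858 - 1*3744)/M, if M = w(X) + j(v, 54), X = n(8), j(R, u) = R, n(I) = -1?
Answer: -19/12 ≈ -1.5833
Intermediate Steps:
X = -1
w(D) = -25
M = -72 (M = -25 - 47 = -72)
(3858 - 1*3744)/M = (3858 - 1*3744)/(-72) = (3858 - 3744)*(-1/72) = 114*(-1/72) = -19/12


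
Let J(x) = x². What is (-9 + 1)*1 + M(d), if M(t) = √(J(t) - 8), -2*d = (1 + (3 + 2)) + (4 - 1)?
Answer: -9/2 ≈ -4.5000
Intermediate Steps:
d = -9/2 (d = -((1 + (3 + 2)) + (4 - 1))/2 = -((1 + 5) + 3)/2 = -(6 + 3)/2 = -½*9 = -9/2 ≈ -4.5000)
M(t) = √(-8 + t²) (M(t) = √(t² - 8) = √(-8 + t²))
(-9 + 1)*1 + M(d) = (-9 + 1)*1 + √(-8 + (-9/2)²) = -8*1 + √(-8 + 81/4) = -8 + √(49/4) = -8 + 7/2 = -9/2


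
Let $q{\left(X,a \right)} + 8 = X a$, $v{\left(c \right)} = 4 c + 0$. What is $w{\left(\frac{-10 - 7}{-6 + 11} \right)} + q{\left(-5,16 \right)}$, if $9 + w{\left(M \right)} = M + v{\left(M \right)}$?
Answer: $-114$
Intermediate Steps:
$v{\left(c \right)} = 4 c$
$q{\left(X,a \right)} = -8 + X a$
$w{\left(M \right)} = -9 + 5 M$ ($w{\left(M \right)} = -9 + \left(M + 4 M\right) = -9 + 5 M$)
$w{\left(\frac{-10 - 7}{-6 + 11} \right)} + q{\left(-5,16 \right)} = \left(-9 + 5 \frac{-10 - 7}{-6 + 11}\right) - 88 = \left(-9 + 5 \left(- \frac{17}{5}\right)\right) - 88 = \left(-9 - 17\right) - 88 = -26 - 88 = -114$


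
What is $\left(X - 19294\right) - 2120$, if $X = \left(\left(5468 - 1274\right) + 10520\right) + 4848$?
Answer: $-1852$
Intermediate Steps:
$X = 19562$ ($X = \left(\left(5468 - 1274\right) + 10520\right) + 4848 = \left(4194 + 10520\right) + 4848 = 14714 + 4848 = 19562$)
$\left(X - 19294\right) - 2120 = \left(19562 - 19294\right) - 2120 = 268 - 2120 = -1852$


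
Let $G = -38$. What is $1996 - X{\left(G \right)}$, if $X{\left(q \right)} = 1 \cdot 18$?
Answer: $1978$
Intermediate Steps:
$X{\left(q \right)} = 18$
$1996 - X{\left(G \right)} = 1996 - 18 = 1978$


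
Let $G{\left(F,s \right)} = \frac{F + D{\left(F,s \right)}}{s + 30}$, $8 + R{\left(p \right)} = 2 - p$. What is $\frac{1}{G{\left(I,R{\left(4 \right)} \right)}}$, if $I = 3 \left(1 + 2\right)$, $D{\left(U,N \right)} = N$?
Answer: $-20$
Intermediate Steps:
$R{\left(p \right)} = -6 - p$ ($R{\left(p \right)} = -8 - \left(-2 + p\right) = -6 - p$)
$I = 9$ ($I = 3 \cdot 3 = 9$)
$G{\left(F,s \right)} = \frac{F + s}{30 + s}$ ($G{\left(F,s \right)} = \frac{F + s}{s + 30} = \frac{F + s}{30 + s}$)
$\frac{1}{G{\left(I,R{\left(4 \right)} \right)}} = \frac{1}{\frac{1}{30 - 10} \left(9 - 10\right)} = \frac{1}{\frac{1}{20} \left(-1\right)} = \frac{1}{- \frac{1}{20}} = -20$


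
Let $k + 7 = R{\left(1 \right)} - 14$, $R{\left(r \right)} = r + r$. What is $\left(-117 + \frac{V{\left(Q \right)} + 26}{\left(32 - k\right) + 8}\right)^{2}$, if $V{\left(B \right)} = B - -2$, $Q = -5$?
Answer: $\frac{47334400}{3481} \approx 13598.0$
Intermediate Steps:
$R{\left(r \right)} = 2 r$
$k = -19$ ($k = -7 + \left(2 \cdot 1 - 14\right) = -7 + \left(2 - 14\right) = -7 - 12 = -19$)
$V{\left(B \right)} = 2 + B$ ($V{\left(B \right)} = B + 2 = 2 + B$)
$\left(-117 + \frac{V{\left(Q \right)} + 26}{\left(32 - k\right) + 8}\right)^{2} = \left(-117 + \frac{\left(2 - 5\right) + 26}{\left(32 - -19\right) + 8}\right)^{2} = \left(-117 + \frac{-3 + 26}{\left(32 + 19\right) + 8}\right)^{2} = \left(-117 + \frac{23}{51 + 8}\right)^{2} = \left(-117 + \frac{23}{59}\right)^{2} = \left(- \frac{6880}{59}\right)^{2} = \frac{47334400}{3481}$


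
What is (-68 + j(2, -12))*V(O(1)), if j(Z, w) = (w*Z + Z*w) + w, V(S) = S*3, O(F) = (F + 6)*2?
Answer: -5376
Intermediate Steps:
O(F) = 12 + 2*F (O(F) = (6 + F)*2 = 12 + 2*F)
V(S) = 3*S
j(Z, w) = w + 2*Z*w (j(Z, w) = (Z*w + Z*w) + w = 2*Z*w + w = w + 2*Z*w)
(-68 + j(2, -12))*V(O(1)) = (-68 - 12*(1 + 2*2))*(3*(12 + 2*1)) = (-68 - 12*(1 + 4))*(3*(12 + 2)) = (-68 - 12*5)*(3*14) = (-68 - 60)*42 = -128*42 = -5376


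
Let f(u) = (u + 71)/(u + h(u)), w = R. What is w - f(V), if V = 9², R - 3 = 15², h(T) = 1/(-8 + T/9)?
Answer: 9272/41 ≈ 226.15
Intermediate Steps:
h(T) = 1/(-8 + T/9) (h(T) = 1/(-8 + T*(⅑)) = 1/(-8 + T/9))
R = 228 (R = 3 + 15² = 3 + 225 = 228)
V = 81
w = 228
f(u) = (71 + u)/(u + 9/(-72 + u)) (f(u) = (u + 71)/(u + 9/(-72 + u)) = (71 + u)/(u + 9/(-72 + u)))
w - f(V) = 228 - (-72 + 81)*(71 + 81)/(9 + 81*(-72 + 81)) = 228 - 9*152/(9 + 81*9) = 228 - 9*152/(9 + 729) = 228 - 9*152/738 = 228 - 1*76/41 = 228 - 76/41 = 9272/41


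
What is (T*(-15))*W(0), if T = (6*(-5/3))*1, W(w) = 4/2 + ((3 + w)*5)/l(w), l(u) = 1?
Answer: 2550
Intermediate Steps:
W(w) = 17 + 5*w (W(w) = 4/2 + ((3 + w)*5)/1 = 4*(½) + (15 + 5*w)*1 = 2 + (15 + 5*w) = 17 + 5*w)
T = -10 (T = (6*(-5*⅓))*1 = (6*(-5/3))*1 = -10*1 = -10)
(T*(-15))*W(0) = (-10*(-15))*(17 + 5*0) = 150*(17 + 0) = 150*17 = 2550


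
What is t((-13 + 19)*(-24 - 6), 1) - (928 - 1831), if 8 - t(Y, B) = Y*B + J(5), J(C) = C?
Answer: 1086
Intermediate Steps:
t(Y, B) = 3 - B*Y (t(Y, B) = 8 - (Y*B + 5) = 8 - (B*Y + 5) = 8 - (5 + B*Y) = 8 + (-5 - B*Y) = 3 - B*Y)
t((-13 + 19)*(-24 - 6), 1) - (928 - 1831) = (3 - 1*1*(-13 + 19)*(-24 - 6)) - (928 - 1831) = (3 - 1*1*6*(-30)) - 1*(-903) = (3 - 1*1*(-180)) + 903 = (3 + 180) + 903 = 183 + 903 = 1086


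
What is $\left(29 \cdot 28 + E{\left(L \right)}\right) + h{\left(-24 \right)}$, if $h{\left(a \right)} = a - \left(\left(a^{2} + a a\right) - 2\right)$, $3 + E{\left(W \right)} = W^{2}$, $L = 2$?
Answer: $-361$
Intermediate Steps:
$E{\left(W \right)} = -3 + W^{2}$
$h{\left(a \right)} = 2 + a - 2 a^{2}$ ($h{\left(a \right)} = a - \left(\left(a^{2} + a^{2}\right) - 2\right) = a - \left(2 a^{2} - 2\right) = a - \left(-2 + 2 a^{2}\right) = 2 + a - 2 a^{2}$)
$\left(29 \cdot 28 + E{\left(L \right)}\right) + h{\left(-24 \right)} = \left(29 \cdot 28 - \left(3 - 2^{2}\right)\right) - \left(22 + 1152\right) = \left(812 + \left(-3 + 4\right)\right) - 1174 = \left(812 + 1\right) - 1174 = 813 - 1174 = -361$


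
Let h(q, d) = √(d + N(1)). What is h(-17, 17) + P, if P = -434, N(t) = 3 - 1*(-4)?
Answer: -434 + 2*√6 ≈ -429.10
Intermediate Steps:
N(t) = 7 (N(t) = 3 + 4 = 7)
h(q, d) = √(7 + d) (h(q, d) = √(d + 7) = √(7 + d))
h(-17, 17) + P = √(7 + 17) - 434 = √24 - 434 = 2*√6 - 434 = -434 + 2*√6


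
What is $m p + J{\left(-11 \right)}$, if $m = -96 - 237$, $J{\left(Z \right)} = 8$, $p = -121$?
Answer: $40301$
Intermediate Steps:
$m = -333$
$m p + J{\left(-11 \right)} = \left(-333\right) \left(-121\right) + 8 = 40293 + 8 = 40301$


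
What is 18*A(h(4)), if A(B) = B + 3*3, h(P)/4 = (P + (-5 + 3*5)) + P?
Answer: 1458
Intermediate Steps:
h(P) = 40 + 8*P (h(P) = 4*((P + (-5 + 3*5)) + P) = 4*((P + (-5 + 15)) + P) = 4*((P + 10) + P) = 4*((10 + P) + P) = 4*(10 + 2*P) = 40 + 8*P)
A(B) = 9 + B (A(B) = B + 9 = 9 + B)
18*A(h(4)) = 18*(9 + (40 + 8*4)) = 18*(9 + (40 + 32)) = 18*(9 + 72) = 18*81 = 1458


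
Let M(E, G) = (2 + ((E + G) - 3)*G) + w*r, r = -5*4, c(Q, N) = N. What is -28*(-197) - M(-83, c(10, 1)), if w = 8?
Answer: 5759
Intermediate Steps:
r = -20
M(E, G) = -158 + G*(-3 + E + G) (M(E, G) = (2 + ((E + G) - 3)*G) + 8*(-20) = (2 + (-3 + E + G)*G) - 160 = (2 + G*(-3 + E + G)) - 160 = -158 + G*(-3 + E + G))
-28*(-197) - M(-83, c(10, 1)) = -28*(-197) - (-158 + 1**2 - 3*1 - 83*1) = 5516 - (-158 + 1 - 3 - 83) = 5516 - 1*(-243) = 5516 + 243 = 5759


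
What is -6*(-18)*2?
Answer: 216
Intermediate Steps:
-6*(-18)*2 = 108*2 = 216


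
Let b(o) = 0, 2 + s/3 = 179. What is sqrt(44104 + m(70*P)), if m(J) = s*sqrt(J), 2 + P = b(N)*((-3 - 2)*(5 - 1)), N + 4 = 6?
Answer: sqrt(44104 + 1062*I*sqrt(35)) ≈ 210.54 + 14.921*I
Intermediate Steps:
s = 531 (s = -6 + 3*179 = -6 + 537 = 531)
N = 2 (N = -4 + 6 = 2)
P = -2 (P = -2 + 0*((-3 - 2)*(5 - 1)) = -2 + 0*(-5*4) = -2 + 0*(-20) = -2 + 0 = -2)
m(J) = 531*sqrt(J)
sqrt(44104 + m(70*P)) = sqrt(44104 + 531*sqrt(70*(-2))) = sqrt(44104 + 531*sqrt(-140)) = sqrt(44104 + 531*(2*I*sqrt(35))) = sqrt(44104 + 1062*I*sqrt(35))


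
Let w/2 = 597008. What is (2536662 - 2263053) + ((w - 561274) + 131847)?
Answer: 1038198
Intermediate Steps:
w = 1194016 (w = 2*597008 = 1194016)
(2536662 - 2263053) + ((w - 561274) + 131847) = (2536662 - 2263053) + ((1194016 - 561274) + 131847) = 273609 + (632742 + 131847) = 273609 + 764589 = 1038198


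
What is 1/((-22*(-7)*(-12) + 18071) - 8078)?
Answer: 1/8145 ≈ 0.00012277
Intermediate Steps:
1/((-22*(-7)*(-12) + 18071) - 8078) = 1/((154*(-12) + 18071) - 8078) = 1/((-1848 + 18071) - 8078) = 1/(16223 - 8078) = 1/8145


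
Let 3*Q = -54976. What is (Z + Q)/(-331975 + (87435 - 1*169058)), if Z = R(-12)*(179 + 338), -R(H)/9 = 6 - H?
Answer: 153119/620397 ≈ 0.24681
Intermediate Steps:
Q = -54976/3 (Q = (1/3)*(-54976) = -54976/3 ≈ -18325.)
R(H) = -54 + 9*H (R(H) = -9*(6 - H) = -54 + 9*H)
Z = -83754 (Z = (-54 + 9*(-12))*(179 + 338) = (-54 - 108)*517 = -162*517 = -83754)
(Z + Q)/(-331975 + (87435 - 1*169058)) = (-83754 - 54976/3)/(-331975 + (87435 - 1*169058)) = -306238/(3*(-331975 + (87435 - 169058))) = -306238/(3*(-331975 - 81623)) = -306238/3/(-413598) = -306238/3*(-1/413598) = 153119/620397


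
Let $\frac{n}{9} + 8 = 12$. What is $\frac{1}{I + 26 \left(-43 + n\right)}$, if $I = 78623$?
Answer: $\frac{1}{78441} \approx 1.2748 \cdot 10^{-5}$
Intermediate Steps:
$n = 36$ ($n = -72 + 9 \cdot 12 = -72 + 108 = 36$)
$\frac{1}{I + 26 \left(-43 + n\right)} = \frac{1}{78623 + 26 \left(-43 + 36\right)} = \frac{1}{78623 + 26 \left(-7\right)} = \frac{1}{78623 - 182} = \frac{1}{78441}$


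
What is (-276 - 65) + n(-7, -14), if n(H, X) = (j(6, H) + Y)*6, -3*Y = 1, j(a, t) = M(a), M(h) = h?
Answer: -307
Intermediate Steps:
j(a, t) = a
Y = -1/3 (Y = -1/3*1 = -1/3 ≈ -0.33333)
n(H, X) = 34 (n(H, X) = (6 - 1/3)*6 = (17/3)*6 = 34)
(-276 - 65) + n(-7, -14) = (-276 - 65) + 34 = -341 + 34 = -307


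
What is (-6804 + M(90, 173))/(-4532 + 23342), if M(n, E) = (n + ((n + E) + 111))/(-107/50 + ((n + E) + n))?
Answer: -59669686/164991915 ≈ -0.36165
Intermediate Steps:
M(n, E) = (111 + E + 2*n)/(-107/50 + E + 2*n) (M(n, E) = (n + ((E + n) + 111))/(-107/50 + ((E + n) + n)) = (n + (111 + E + n))/(-1*107/50 + (E + 2*n)) = (111 + E + 2*n)/(-107/50 + (E + 2*n)) = (111 + E + 2*n)/(-107/50 + E + 2*n))
(-6804 + M(90, 173))/(-4532 + 23342) = (-6804 + 50*(111 + 173 + 2*90)/(-107 + 50*173 + 100*90))/(-4532 + 23342) = (-6804 + 50*(111 + 173 + 180)/(-107 + 8650 + 9000))/18810 = (-6804 + 50*464/17543)*(1/18810) = (-6804 + 50*(1/17543)*464)*(1/18810) = (-6804 + 23200/17543)*(1/18810) = -119339372/17543*1/18810 = -59669686/164991915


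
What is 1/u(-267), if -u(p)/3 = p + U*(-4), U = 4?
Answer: 1/849 ≈ 0.0011779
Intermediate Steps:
u(p) = 48 - 3*p (u(p) = -3*(p + 4*(-4)) = -3*(p - 16) = -3*(-16 + p) = 48 - 3*p)
1/u(-267) = 1/(48 - 3*(-267)) = 1/(48 + 801) = 1/849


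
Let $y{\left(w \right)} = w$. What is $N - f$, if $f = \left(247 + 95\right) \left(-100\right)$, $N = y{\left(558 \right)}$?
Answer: $34758$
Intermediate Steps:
$N = 558$
$f = -34200$ ($f = 342 \left(-100\right) = -34200$)
$N - f = 558 - -34200 = 558 + 34200 = 34758$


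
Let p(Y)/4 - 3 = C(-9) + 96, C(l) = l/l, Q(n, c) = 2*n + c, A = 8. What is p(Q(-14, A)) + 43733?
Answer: 44133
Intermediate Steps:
Q(n, c) = c + 2*n
C(l) = 1
p(Y) = 400 (p(Y) = 12 + 4*(1 + 96) = 12 + 4*97 = 12 + 388 = 400)
p(Q(-14, A)) + 43733 = 400 + 43733 = 44133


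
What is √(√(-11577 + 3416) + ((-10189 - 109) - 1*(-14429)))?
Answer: √(4131 + I*√8161) ≈ 64.277 + 0.7027*I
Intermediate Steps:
√(√(-11577 + 3416) + ((-10189 - 109) - 1*(-14429))) = √(√(-8161) + (-10298 + 14429)) = √(I*√8161 + 4131) = √(4131 + I*√8161)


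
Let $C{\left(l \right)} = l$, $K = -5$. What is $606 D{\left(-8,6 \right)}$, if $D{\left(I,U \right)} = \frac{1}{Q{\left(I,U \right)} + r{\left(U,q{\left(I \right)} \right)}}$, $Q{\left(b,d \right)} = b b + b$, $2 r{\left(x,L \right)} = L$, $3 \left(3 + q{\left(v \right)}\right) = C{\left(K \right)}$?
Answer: $\frac{1818}{161} \approx 11.292$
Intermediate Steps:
$q{\left(v \right)} = - \frac{14}{3}$ ($q{\left(v \right)} = -3 + \frac{1}{3} \left(-5\right) = -3 - \frac{5}{3} = - \frac{14}{3}$)
$r{\left(x,L \right)} = \frac{L}{2}$
$Q{\left(b,d \right)} = b + b^{2}$ ($Q{\left(b,d \right)} = b^{2} + b = b + b^{2}$)
$D{\left(I,U \right)} = \frac{1}{- \frac{7}{3} + I \left(1 + I\right)}$ ($D{\left(I,U \right)} = \frac{1}{I \left(1 + I\right) + \frac{1}{2} \left(- \frac{14}{3}\right)} = \frac{1}{I \left(1 + I\right) - \frac{7}{3}} = \frac{1}{- \frac{7}{3} + I \left(1 + I\right)}$)
$606 D{\left(-8,6 \right)} = 606 \frac{3}{-7 + 3 \left(-8\right) \left(1 - 8\right)} = 606 \frac{3}{-7 + 3 \left(-8\right) \left(-7\right)} = 606 \frac{3}{-7 + 168} = 606 \cdot \frac{3}{161} = \frac{1818}{161}$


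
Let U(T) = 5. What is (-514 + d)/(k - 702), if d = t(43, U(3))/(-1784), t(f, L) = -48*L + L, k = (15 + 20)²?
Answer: -916741/933032 ≈ -0.98254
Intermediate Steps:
k = 1225 (k = 35² = 1225)
t(f, L) = -47*L
d = 235/1784 (d = -47*5/(-1784) = -235*(-1/1784) = 235/1784 ≈ 0.13173)
(-514 + d)/(k - 702) = (-514 + 235/1784)/(1225 - 702) = -916741/1784/523 = -916741/1784*1/523 = -916741/933032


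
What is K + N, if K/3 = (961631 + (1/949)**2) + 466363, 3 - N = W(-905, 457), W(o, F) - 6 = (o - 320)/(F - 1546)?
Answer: 4201530531798773/980754489 ≈ 4.2840e+6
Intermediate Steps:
W(o, F) = 6 + (-320 + o)/(-1546 + F) (W(o, F) = 6 + (o - 320)/(F - 1546) = 6 + (-320 + o)/(-1546 + F))
N = -4492/1089 (N = 3 - (-9596 - 905 + 6*457)/(-1546 + 457) = 3 - (-9596 - 905 + 2742)/(-1089) = 3 - (-1)*(-7759)/1089 = 3 - 1*7759/1089 = 3 - 7759/1089 = -4492/1089 ≈ -4.1249)
K = 3858158473185/900601 (K = 3*((961631 + (1/949)**2) + 466363) = 3*((961631 + 1/900601) + 466363) = 3*(866045840232/900601 + 466363) = 3*(1286052824395/900601) = 3858158473185/900601 ≈ 4.2840e+6)
K + N = 3858158473185/900601 - 4492/1089 = 4201530531798773/980754489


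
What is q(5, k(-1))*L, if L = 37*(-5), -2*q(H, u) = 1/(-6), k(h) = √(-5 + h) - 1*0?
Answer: -185/12 ≈ -15.417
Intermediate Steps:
k(h) = √(-5 + h) (k(h) = √(-5 + h) + 0 = √(-5 + h))
q(H, u) = 1/12 (q(H, u) = -½/(-6) = -½*(-⅙) = 1/12)
L = -185
q(5, k(-1))*L = (1/12)*(-185) = -185/12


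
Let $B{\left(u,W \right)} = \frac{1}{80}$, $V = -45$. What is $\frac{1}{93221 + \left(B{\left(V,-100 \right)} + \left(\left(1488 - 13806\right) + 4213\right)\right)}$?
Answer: $\frac{80}{6809281} \approx 1.1749 \cdot 10^{-5}$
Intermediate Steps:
$B{\left(u,W \right)} = \frac{1}{80}$
$\frac{1}{93221 + \left(B{\left(V,-100 \right)} + \left(\left(1488 - 13806\right) + 4213\right)\right)} = \frac{1}{93221 + \left(\frac{1}{80} + \left(\left(1488 - 13806\right) + 4213\right)\right)} = \frac{1}{93221 + \left(\frac{1}{80} + \left(-12318 + 4213\right)\right)} = \frac{1}{93221 + \left(\frac{1}{80} - 8105\right)} = \frac{1}{93221 - \frac{648399}{80}} = \frac{1}{\frac{6809281}{80}} = \frac{80}{6809281}$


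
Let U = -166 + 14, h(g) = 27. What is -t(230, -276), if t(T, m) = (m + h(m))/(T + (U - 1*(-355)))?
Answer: 249/433 ≈ 0.57506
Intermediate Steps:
U = -152
t(T, m) = (27 + m)/(203 + T) (t(T, m) = (m + 27)/(T + (-152 - 1*(-355))) = (27 + m)/(T + (-152 + 355)) = (27 + m)/(T + 203) = (27 + m)/(203 + T))
-t(230, -276) = -(27 - 276)/(203 + 230) = -(-249)/433 = -1*(-249/433) = 249/433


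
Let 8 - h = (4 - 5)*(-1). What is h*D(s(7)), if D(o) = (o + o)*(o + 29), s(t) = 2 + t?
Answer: 4788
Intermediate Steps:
D(o) = 2*o*(29 + o) (D(o) = (2*o)*(29 + o) = 2*o*(29 + o))
h = 7 (h = 8 - (4 - 5)*(-1) = 8 - (-1)*(-1) = 8 - 1*1 = 8 - 1 = 7)
h*D(s(7)) = 7*(2*(2 + 7)*(29 + (2 + 7))) = 7*(2*9*(29 + 9)) = 7*(2*9*38) = 7*684 = 4788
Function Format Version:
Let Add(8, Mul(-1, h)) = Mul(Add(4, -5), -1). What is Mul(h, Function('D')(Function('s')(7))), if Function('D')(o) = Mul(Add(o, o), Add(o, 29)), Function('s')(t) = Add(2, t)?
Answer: 4788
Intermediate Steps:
Function('D')(o) = Mul(2, o, Add(29, o)) (Function('D')(o) = Mul(Mul(2, o), Add(29, o)) = Mul(2, o, Add(29, o)))
h = 7 (h = Add(8, Mul(-1, Mul(Add(4, -5), -1))) = Add(8, Mul(-1, Mul(-1, -1))) = Add(8, Mul(-1, 1)) = Add(8, -1) = 7)
Mul(h, Function('D')(Function('s')(7))) = Mul(7, Mul(2, Add(2, 7), Add(29, Add(2, 7)))) = Mul(7, Mul(2, 9, Add(29, 9))) = Mul(7, Mul(2, 9, 38)) = Mul(7, 684) = 4788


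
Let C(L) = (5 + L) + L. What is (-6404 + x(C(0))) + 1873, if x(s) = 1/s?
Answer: -22654/5 ≈ -4530.8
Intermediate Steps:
C(L) = 5 + 2*L
(-6404 + x(C(0))) + 1873 = (-6404 + 1/(5 + 2*0)) + 1873 = (-6404 + 1/(5 + 0)) + 1873 = (-6404 + 1/5) + 1873 = -32019/5 + 1873 = -22654/5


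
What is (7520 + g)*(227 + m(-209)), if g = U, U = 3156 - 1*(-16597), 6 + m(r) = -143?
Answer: 2127294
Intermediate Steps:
m(r) = -149 (m(r) = -6 - 143 = -149)
U = 19753 (U = 3156 + 16597 = 19753)
g = 19753
(7520 + g)*(227 + m(-209)) = (7520 + 19753)*(227 - 149) = 27273*78 = 2127294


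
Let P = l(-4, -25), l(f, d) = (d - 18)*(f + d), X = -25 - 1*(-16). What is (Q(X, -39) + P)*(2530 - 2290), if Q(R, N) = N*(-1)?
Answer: 308640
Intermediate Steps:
X = -9 (X = -25 + 16 = -9)
l(f, d) = (-18 + d)*(d + f)
Q(R, N) = -N
P = 1247 (P = (-25)**2 - 18*(-25) - 18*(-4) - 25*(-4) = 625 + 450 + 72 + 100 = 1247)
(Q(X, -39) + P)*(2530 - 2290) = (-1*(-39) + 1247)*(2530 - 2290) = (39 + 1247)*240 = 1286*240 = 308640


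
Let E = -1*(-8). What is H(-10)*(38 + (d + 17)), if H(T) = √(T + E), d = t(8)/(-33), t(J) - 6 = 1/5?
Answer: 9044*I*√2/165 ≈ 77.516*I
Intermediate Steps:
t(J) = 31/5 (t(J) = 6 + 1/5 = 6 + ⅕ = 31/5)
d = -31/165 (d = (31/5)/(-33) = (31/5)*(-1/33) = -31/165 ≈ -0.18788)
E = 8
H(T) = √(8 + T) (H(T) = √(T + 8) = √(8 + T))
H(-10)*(38 + (d + 17)) = √(8 - 10)*(38 + (-31/165 + 17)) = √(-2)*(38 + 2774/165) = (I*√2)*(9044/165) = 9044*I*√2/165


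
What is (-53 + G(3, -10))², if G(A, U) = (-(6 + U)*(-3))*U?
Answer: 4489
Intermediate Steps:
G(A, U) = U*(18 + 3*U) (G(A, U) = ((-6 - U)*(-3))*U = (18 + 3*U)*U = U*(18 + 3*U))
(-53 + G(3, -10))² = (-53 + 3*(-10)*(6 - 10))² = (-53 + 3*(-10)*(-4))² = (-53 + 120)² = 67² = 4489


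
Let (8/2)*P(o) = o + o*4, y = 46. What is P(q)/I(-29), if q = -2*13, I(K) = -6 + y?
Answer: -13/16 ≈ -0.81250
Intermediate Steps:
I(K) = 40 (I(K) = -6 + 46 = 40)
q = -26
P(o) = 5*o/4 (P(o) = (o + o*4)/4 = (o + 4*o)/4 = (5*o)/4 = 5*o/4)
P(q)/I(-29) = ((5/4)*(-26))/40 = -65/2*1/40 = -13/16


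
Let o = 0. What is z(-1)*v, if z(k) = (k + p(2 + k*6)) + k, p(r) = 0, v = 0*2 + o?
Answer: 0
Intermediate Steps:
v = 0 (v = 0*2 + 0 = 0 + 0 = 0)
z(k) = 2*k (z(k) = (k + 0) + k = k + k = 2*k)
z(-1)*v = (2*(-1))*0 = -2*0 = 0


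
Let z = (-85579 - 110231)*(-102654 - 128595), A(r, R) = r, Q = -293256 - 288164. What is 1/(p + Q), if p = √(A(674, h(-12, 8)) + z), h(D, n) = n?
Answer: -145355/73192087259 - √11320216841/146384174518 ≈ -2.7128e-6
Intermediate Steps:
Q = -581420
z = 45280866690 (z = -195810*(-231249) = 45280866690)
p = 2*√11320216841 (p = √(674 + 45280866690) = √45280867364 = 2*√11320216841 ≈ 2.1279e+5)
1/(p + Q) = 1/(2*√11320216841 - 581420) = 1/(-581420 + 2*√11320216841)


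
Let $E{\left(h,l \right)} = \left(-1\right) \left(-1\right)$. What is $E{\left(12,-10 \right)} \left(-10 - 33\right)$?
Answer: $-43$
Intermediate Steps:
$E{\left(h,l \right)} = 1$
$E{\left(12,-10 \right)} \left(-10 - 33\right) = 1 \left(-10 - 33\right) = 1 \left(-43\right) = -43$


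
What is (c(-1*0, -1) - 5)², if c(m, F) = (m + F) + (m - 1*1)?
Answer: 49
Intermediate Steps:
c(m, F) = -1 + F + 2*m (c(m, F) = (F + m) + (m - 1) = (F + m) + (-1 + m) = -1 + F + 2*m)
(c(-1*0, -1) - 5)² = ((-1 - 1 + 2*(-1*0)) - 5)² = ((-1 - 1 + 2*0) - 5)² = ((-1 - 1 + 0) - 5)² = (-2 - 5)² = (-7)² = 49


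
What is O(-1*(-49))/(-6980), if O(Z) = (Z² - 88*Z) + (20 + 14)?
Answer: 1877/6980 ≈ 0.26891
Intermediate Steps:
O(Z) = 34 + Z² - 88*Z (O(Z) = (Z² - 88*Z) + 34 = 34 + Z² - 88*Z)
O(-1*(-49))/(-6980) = (34 + (-1*(-49))² - (-88)*(-49))/(-6980) = (34 + 49² - 88*49)*(-1/6980) = (34 + 2401 - 4312)*(-1/6980) = -1877*(-1/6980) = 1877/6980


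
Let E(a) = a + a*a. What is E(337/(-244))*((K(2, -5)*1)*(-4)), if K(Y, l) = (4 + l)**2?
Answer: -31341/14884 ≈ -2.1057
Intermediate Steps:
E(a) = a + a**2
E(337/(-244))*((K(2, -5)*1)*(-4)) = ((337/(-244))*(1 + 337/(-244)))*(((4 - 5)**2*1)*(-4)) = ((337*(-1/244))*(1 + 337*(-1/244)))*(((-1)**2*1)*(-4)) = (-337*(1 - 337/244)/244)*((1*1)*(-4)) = (-337/244*(-93/244))*(1*(-4)) = (31341/59536)*(-4) = -31341/14884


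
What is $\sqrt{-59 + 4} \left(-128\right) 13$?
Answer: $- 1664 i \sqrt{55} \approx - 12341.0 i$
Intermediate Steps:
$\sqrt{-59 + 4} \left(-128\right) 13 = \sqrt{-55} \left(-128\right) 13 = i \sqrt{55} \left(-128\right) 13 = - 128 i \sqrt{55} \cdot 13 = - 1664 i \sqrt{55}$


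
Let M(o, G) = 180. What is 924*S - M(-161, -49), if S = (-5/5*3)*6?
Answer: -16812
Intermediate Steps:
S = -18 (S = (-5*⅕*3)*6 = -1*3*6 = -3*6 = -18)
924*S - M(-161, -49) = 924*(-18) - 1*180 = -16632 - 180 = -16812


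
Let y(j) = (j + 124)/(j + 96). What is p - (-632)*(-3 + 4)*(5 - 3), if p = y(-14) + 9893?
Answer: 457492/41 ≈ 11158.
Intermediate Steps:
y(j) = (124 + j)/(96 + j)
p = 405668/41 (p = (124 - 14)/(96 - 14) + 9893 = 110/82 + 9893 = (1/82)*110 + 9893 = 55/41 + 9893 = 405668/41 ≈ 9894.3)
p - (-632)*(-3 + 4)*(5 - 3) = 405668/41 - (-632)*(-3 + 4)*(5 - 3) = 405668/41 - (-632)*1*2 = 405668/41 - (-632)*2 = 405668/41 - 1*(-1264) = 405668/41 + 1264 = 457492/41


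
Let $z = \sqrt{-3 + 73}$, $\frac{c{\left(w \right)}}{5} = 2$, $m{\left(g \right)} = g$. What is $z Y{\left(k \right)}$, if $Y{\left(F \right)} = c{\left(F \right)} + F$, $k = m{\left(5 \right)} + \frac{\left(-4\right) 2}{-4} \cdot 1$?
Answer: $17 \sqrt{70} \approx 142.23$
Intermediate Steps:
$c{\left(w \right)} = 10$ ($c{\left(w \right)} = 5 \cdot 2 = 10$)
$z = \sqrt{70} \approx 8.3666$
$k = 7$ ($k = 5 + \frac{\left(-4\right) 2}{-4} \cdot 1 = 5 + \left(-8\right) \left(- \frac{1}{4}\right) 1 = 5 + 2 \cdot 1 = 5 + 2 = 7$)
$Y{\left(F \right)} = 10 + F$
$z Y{\left(k \right)} = \sqrt{70} \left(10 + 7\right) = \sqrt{70} \cdot 17 = 17 \sqrt{70}$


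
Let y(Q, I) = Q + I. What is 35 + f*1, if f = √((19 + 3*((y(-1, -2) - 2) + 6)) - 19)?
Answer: 35 + √3 ≈ 36.732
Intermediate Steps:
y(Q, I) = I + Q
f = √3 (f = √((19 + 3*(((-2 - 1) - 2) + 6)) - 19) = √((19 + 3*((-3 - 2) + 6)) - 19) = √((19 + 3*(-5 + 6)) - 19) = √((19 + 3*1) - 19) = √((19 + 3) - 19) = √(22 - 19) = √3 ≈ 1.7320)
35 + f*1 = 35 + √3*1 = 35 + √3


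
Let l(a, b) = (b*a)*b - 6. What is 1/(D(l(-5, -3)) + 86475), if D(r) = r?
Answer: 1/86424 ≈ 1.1571e-5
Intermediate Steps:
l(a, b) = -6 + a*b² (l(a, b) = (a*b)*b - 6 = a*b² - 6 = -6 + a*b²)
1/(D(l(-5, -3)) + 86475) = 1/((-6 - 5*(-3)²) + 86475) = 1/((-6 - 5*9) + 86475) = 1/((-6 - 45) + 86475) = 1/(-51 + 86475) = 1/86424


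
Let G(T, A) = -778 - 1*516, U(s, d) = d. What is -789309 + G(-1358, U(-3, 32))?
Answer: -790603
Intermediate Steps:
G(T, A) = -1294 (G(T, A) = -778 - 516 = -1294)
-789309 + G(-1358, U(-3, 32)) = -789309 - 1294 = -790603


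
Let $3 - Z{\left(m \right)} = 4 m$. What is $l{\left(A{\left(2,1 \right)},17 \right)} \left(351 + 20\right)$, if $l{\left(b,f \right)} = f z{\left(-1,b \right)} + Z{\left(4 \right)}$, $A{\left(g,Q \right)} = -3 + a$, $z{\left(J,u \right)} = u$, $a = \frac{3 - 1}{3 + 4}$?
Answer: $-21942$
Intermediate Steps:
$Z{\left(m \right)} = 3 - 4 m$
$a = \frac{2}{7} \approx 0.28571$
$A{\left(g,Q \right)} = - \frac{19}{7}$ ($A{\left(g,Q \right)} = -3 + \frac{2}{7} = - \frac{19}{7}$)
$l{\left(b,f \right)} = -13 + b f$ ($l{\left(b,f \right)} = f b + \left(3 - 16\right) = b f + \left(3 - 16\right) = b f - 13 = -13 + b f$)
$l{\left(A{\left(2,1 \right)},17 \right)} \left(351 + 20\right) = \left(-13 - \frac{323}{7}\right) \left(351 + 20\right) = \left(-13 - \frac{323}{7}\right) 371 = \left(- \frac{414}{7}\right) 371 = -21942$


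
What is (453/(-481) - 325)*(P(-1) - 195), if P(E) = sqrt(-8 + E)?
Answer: 2351670/37 - 470334*I/481 ≈ 63559.0 - 977.83*I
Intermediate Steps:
(453/(-481) - 325)*(P(-1) - 195) = (453/(-481) - 325)*(sqrt(-8 - 1) - 195) = (453*(-1/481) - 325)*(sqrt(-9) - 195) = (-453/481 - 325)*(3*I - 195) = -156778*(-195 + 3*I)/481 = 2351670/37 - 470334*I/481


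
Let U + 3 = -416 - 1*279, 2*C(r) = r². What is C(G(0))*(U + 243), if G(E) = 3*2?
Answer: -8190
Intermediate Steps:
G(E) = 6
C(r) = r²/2
U = -698 (U = -3 + (-416 - 1*279) = -3 + (-416 - 279) = -3 - 695 = -698)
C(G(0))*(U + 243) = ((½)*6²)*(-698 + 243) = ((½)*36)*(-455) = 18*(-455) = -8190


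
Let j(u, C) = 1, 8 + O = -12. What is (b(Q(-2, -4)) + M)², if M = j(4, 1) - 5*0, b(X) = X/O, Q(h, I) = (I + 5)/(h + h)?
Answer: 6561/6400 ≈ 1.0252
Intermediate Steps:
O = -20 (O = -8 - 12 = -20)
Q(h, I) = (5 + I)/(2*h) (Q(h, I) = (5 + I)/((2*h)) = (5 + I)*(1/(2*h)) = (5 + I)/(2*h))
b(X) = -X/20 (b(X) = X/(-20) = X*(-1/20) = -X/20)
M = 1 (M = 1 - 5*0 = 1 + 0 = 1)
(b(Q(-2, -4)) + M)² = (-(5 - 4)/(40*(-2)) + 1)² = (-(-1)/(40*2) + 1)² = (-1/20*(-¼) + 1)² = (1/80 + 1)² = (81/80)² = 6561/6400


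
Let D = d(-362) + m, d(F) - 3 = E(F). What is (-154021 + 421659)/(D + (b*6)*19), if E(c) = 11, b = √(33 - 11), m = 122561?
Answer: 4686532550/2146334959 - 4358676*√22/2146334959 ≈ 2.1740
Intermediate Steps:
b = √22 ≈ 4.6904
d(F) = 14 (d(F) = 3 + 11 = 14)
D = 122575 (D = 14 + 122561 = 122575)
(-154021 + 421659)/(D + (b*6)*19) = (-154021 + 421659)/(122575 + (√22*6)*19) = 267638/(122575 + (6*√22)*19) = 267638/(122575 + 114*√22)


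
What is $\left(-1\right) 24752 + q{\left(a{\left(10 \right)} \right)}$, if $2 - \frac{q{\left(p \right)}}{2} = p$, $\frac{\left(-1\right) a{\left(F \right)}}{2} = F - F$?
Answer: $-24748$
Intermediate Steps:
$a{\left(F \right)} = 0$ ($a{\left(F \right)} = - 2 \left(F - F\right) = \left(-2\right) 0 = 0$)
$q{\left(p \right)} = 4 - 2 p$
$\left(-1\right) 24752 + q{\left(a{\left(10 \right)} \right)} = \left(-1\right) 24752 + \left(4 - 0\right) = -24752 + \left(4 + 0\right) = -24752 + 4 = -24748$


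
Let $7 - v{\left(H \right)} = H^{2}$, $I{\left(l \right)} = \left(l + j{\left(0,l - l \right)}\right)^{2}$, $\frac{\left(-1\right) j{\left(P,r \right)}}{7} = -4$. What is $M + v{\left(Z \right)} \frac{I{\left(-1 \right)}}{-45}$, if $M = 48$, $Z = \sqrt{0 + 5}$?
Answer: $\frac{78}{5} \approx 15.6$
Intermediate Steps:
$j{\left(P,r \right)} = 28$ ($j{\left(P,r \right)} = \left(-7\right) \left(-4\right) = 28$)
$Z = \sqrt{5} \approx 2.2361$
$I{\left(l \right)} = \left(28 + l\right)^{2}$ ($I{\left(l \right)} = \left(l + 28\right)^{2} = \left(28 + l\right)^{2}$)
$v{\left(H \right)} = 7 - H^{2}$
$M + v{\left(Z \right)} \frac{I{\left(-1 \right)}}{-45} = 48 + \left(7 - \left(\sqrt{5}\right)^{2}\right) \frac{\left(28 - 1\right)^{2}}{-45} = 48 + \left(7 - 5\right) 27^{2} \left(- \frac{1}{45}\right) = 48 + \left(7 - 5\right) 729 \left(- \frac{1}{45}\right) = 48 + 2 \left(- \frac{81}{5}\right) = 48 - \frac{162}{5} = \frac{78}{5}$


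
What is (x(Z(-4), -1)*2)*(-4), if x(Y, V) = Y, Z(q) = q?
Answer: 32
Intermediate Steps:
(x(Z(-4), -1)*2)*(-4) = -4*2*(-4) = -8*(-4) = 32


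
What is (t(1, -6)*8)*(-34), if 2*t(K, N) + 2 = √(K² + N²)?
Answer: 272 - 136*√37 ≈ -555.26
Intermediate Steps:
t(K, N) = -1 + √(K² + N²)/2
(t(1, -6)*8)*(-34) = ((-1 + √(1² + (-6)²)/2)*8)*(-34) = ((-1 + √(1 + 36)/2)*8)*(-34) = ((-1 + √37/2)*8)*(-34) = (-8 + 4*√37)*(-34) = 272 - 136*√37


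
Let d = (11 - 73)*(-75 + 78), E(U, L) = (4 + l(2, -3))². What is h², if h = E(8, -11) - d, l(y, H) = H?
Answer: 34969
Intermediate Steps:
E(U, L) = 1 (E(U, L) = (4 - 3)² = 1² = 1)
d = -186 (d = -62*3 = -186)
h = 187 (h = 1 - 1*(-186) = 1 + 186 = 187)
h² = 187² = 34969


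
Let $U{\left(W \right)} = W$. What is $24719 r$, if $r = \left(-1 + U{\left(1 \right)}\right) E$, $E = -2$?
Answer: $0$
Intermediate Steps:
$r = 0$ ($r = \left(-1 + 1\right) \left(-2\right) = 0 \left(-2\right) = 0$)
$24719 r = 24719 \cdot 0 = 0$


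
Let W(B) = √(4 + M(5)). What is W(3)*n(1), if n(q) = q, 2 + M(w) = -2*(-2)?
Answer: √6 ≈ 2.4495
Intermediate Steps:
M(w) = 2 (M(w) = -2 - 2*(-2) = -2 + 4 = 2)
W(B) = √6 (W(B) = √(4 + 2) = √6)
W(3)*n(1) = √6*1 = √6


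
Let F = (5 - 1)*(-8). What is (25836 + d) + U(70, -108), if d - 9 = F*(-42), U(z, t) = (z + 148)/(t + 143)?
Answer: 951833/35 ≈ 27195.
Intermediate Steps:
U(z, t) = (148 + z)/(143 + t)
F = -32 (F = 4*(-8) = -32)
d = 1353 (d = 9 - 32*(-42) = 9 + 1344 = 1353)
(25836 + d) + U(70, -108) = (25836 + 1353) + (148 + 70)/(143 - 108) = 27189 + 218/35 = 951833/35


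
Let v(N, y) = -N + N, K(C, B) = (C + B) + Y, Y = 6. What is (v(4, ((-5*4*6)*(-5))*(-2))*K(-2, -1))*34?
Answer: 0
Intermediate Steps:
K(C, B) = 6 + B + C (K(C, B) = (C + B) + 6 = (B + C) + 6 = 6 + B + C)
v(N, y) = 0
(v(4, ((-5*4*6)*(-5))*(-2))*K(-2, -1))*34 = (0*(6 - 1 - 2))*34 = (0*3)*34 = 0*34 = 0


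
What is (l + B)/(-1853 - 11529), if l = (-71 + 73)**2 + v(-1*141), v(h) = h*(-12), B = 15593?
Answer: -17289/13382 ≈ -1.2920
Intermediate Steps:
v(h) = -12*h
l = 1696 (l = (-71 + 73)**2 - (-12)*141 = 2**2 - 12*(-141) = 4 + 1692 = 1696)
(l + B)/(-1853 - 11529) = (1696 + 15593)/(-1853 - 11529) = 17289/(-13382) = 17289*(-1/13382) = -17289/13382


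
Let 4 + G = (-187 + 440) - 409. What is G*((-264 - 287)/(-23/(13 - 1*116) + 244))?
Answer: 1816096/5031 ≈ 360.98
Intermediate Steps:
G = -160 (G = -4 + ((-187 + 440) - 409) = -4 + (253 - 409) = -4 - 156 = -160)
G*((-264 - 287)/(-23/(13 - 1*116) + 244)) = -160*(-264 - 287)/(-23/(13 - 1*116) + 244) = -(-88160)/(-23/(13 - 116) + 244) = -(-88160)/(-23/(-103) + 244) = -(-88160)/(-23*(-1/103) + 244) = -(-88160)/(23/103 + 244) = -(-88160)/25155/103 = -(-88160)*103/25155 = -160*(-56753/25155) = 1816096/5031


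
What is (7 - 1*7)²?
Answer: 0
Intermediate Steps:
(7 - 1*7)² = (7 - 7)² = 0² = 0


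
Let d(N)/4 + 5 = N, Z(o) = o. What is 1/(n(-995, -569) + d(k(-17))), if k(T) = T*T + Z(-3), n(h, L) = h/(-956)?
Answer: 956/1075539 ≈ 0.00088886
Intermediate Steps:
n(h, L) = -h/956 (n(h, L) = h*(-1/956) = -h/956)
k(T) = -3 + T**2 (k(T) = T*T - 3 = T**2 - 3 = -3 + T**2)
d(N) = -20 + 4*N
1/(n(-995, -569) + d(k(-17))) = 1/(-1/956*(-995) + (-20 + 4*(-3 + (-17)**2))) = 1/(995/956 + (-20 + 4*(-3 + 289))) = 1/(995/956 + (-20 + 4*286)) = 1/(995/956 + (-20 + 1144)) = 1/(995/956 + 1124) = 1/(1075539/956) = 956/1075539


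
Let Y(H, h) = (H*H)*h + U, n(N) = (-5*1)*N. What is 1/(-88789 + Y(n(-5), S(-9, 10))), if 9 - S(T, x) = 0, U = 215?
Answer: -1/82949 ≈ -1.2056e-5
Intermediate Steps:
S(T, x) = 9 (S(T, x) = 9 - 1*0 = 9 + 0 = 9)
n(N) = -5*N
Y(H, h) = 215 + h*H**2 (Y(H, h) = (H*H)*h + 215 = H**2*h + 215 = h*H**2 + 215 = 215 + h*H**2)
1/(-88789 + Y(n(-5), S(-9, 10))) = 1/(-88789 + (215 + 9*(-5*(-5))**2)) = 1/(-88789 + (215 + 9*25**2)) = 1/(-88789 + (215 + 9*625)) = 1/(-88789 + (215 + 5625)) = 1/(-88789 + 5840) = 1/(-82949) = -1/82949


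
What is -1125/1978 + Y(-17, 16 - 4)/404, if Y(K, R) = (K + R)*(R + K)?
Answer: -202525/399556 ≈ -0.50688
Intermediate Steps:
Y(K, R) = (K + R)**2 (Y(K, R) = (K + R)*(K + R) = (K + R)**2)
-1125/1978 + Y(-17, 16 - 4)/404 = -1125/1978 + (-17 + (16 - 4))**2/404 = -1125*1/1978 + (-17 + 12)**2*(1/404) = -1125/1978 + (-5)**2*(1/404) = -1125/1978 + 25*(1/404) = -1125/1978 + 25/404 = -202525/399556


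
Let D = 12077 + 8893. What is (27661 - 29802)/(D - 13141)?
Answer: -2141/7829 ≈ -0.27347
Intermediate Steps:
D = 20970
(27661 - 29802)/(D - 13141) = (27661 - 29802)/(20970 - 13141) = -2141/7829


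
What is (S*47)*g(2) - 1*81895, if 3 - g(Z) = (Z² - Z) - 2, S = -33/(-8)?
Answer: -650507/8 ≈ -81313.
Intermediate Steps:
S = 33/8 (S = -33*(-⅛) = 33/8 ≈ 4.1250)
g(Z) = 5 + Z - Z² (g(Z) = 3 - ((Z² - Z) - 2) = 3 - (-2 + Z² - Z) = 3 + (2 + Z - Z²) = 5 + Z - Z²)
(S*47)*g(2) - 1*81895 = ((33/8)*47)*(5 + 2 - 1*2²) - 1*81895 = 1551*(5 + 2 - 1*4)/8 - 81895 = 1551*(5 + 2 - 4)/8 - 81895 = (1551/8)*3 - 81895 = 4653/8 - 81895 = -650507/8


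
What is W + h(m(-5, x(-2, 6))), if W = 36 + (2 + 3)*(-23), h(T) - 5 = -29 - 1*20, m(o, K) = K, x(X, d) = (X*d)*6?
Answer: -123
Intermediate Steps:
x(X, d) = 6*X*d
h(T) = -44 (h(T) = 5 + (-29 - 1*20) = 5 + (-29 - 20) = 5 - 49 = -44)
W = -79 (W = 36 + 5*(-23) = 36 - 115 = -79)
W + h(m(-5, x(-2, 6))) = -79 - 44 = -123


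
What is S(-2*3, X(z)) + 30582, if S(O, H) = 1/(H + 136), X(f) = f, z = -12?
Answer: 3792169/124 ≈ 30582.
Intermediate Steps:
S(O, H) = 1/(136 + H)
S(-2*3, X(z)) + 30582 = 1/(136 - 12) + 30582 = 1/124 + 30582 = 3792169/124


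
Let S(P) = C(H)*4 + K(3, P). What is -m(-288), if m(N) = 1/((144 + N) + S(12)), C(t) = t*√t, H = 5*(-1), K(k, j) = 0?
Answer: -I/(-144*I + 20*√5) ≈ 0.0063336 - 0.001967*I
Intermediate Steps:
H = -5
C(t) = t^(3/2)
S(P) = -20*I*√5 (S(P) = (-5)^(3/2)*4 + 0 = -5*I*√5*4 + 0 = -20*I*√5 + 0 = -20*I*√5)
m(N) = 1/(144 + N - 20*I*√5) (m(N) = 1/((144 + N) - 20*I*√5) = 1/(144 + N - 20*I*√5))
-m(-288) = -1/(144 - 288 - 20*I*√5) = -1/(-144 - 20*I*√5)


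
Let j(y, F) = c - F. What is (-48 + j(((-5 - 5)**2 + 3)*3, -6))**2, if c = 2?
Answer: 1600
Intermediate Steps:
j(y, F) = 2 - F
(-48 + j(((-5 - 5)**2 + 3)*3, -6))**2 = (-48 + (2 - 1*(-6)))**2 = (-48 + (2 + 6))**2 = (-48 + 8)**2 = (-40)**2 = 1600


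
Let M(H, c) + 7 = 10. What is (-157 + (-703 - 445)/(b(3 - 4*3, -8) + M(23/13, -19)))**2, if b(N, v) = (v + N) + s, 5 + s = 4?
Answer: 1456849/225 ≈ 6474.9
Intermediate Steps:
s = -1 (s = -5 + 4 = -1)
b(N, v) = -1 + N + v (b(N, v) = (v + N) - 1 = (N + v) - 1 = -1 + N + v)
M(H, c) = 3 (M(H, c) = -7 + 10 = 3)
(-157 + (-703 - 445)/(b(3 - 4*3, -8) + M(23/13, -19)))**2 = (-157 + (-703 - 445)/((-1 + (3 - 4*3) - 8) + 3))**2 = (-157 - 1148/((-1 + (3 - 12) - 8) + 3))**2 = (-157 - 1148/((-1 - 9 - 8) + 3))**2 = (-157 - 1148/(-18 + 3))**2 = (-157 - 1148/(-15))**2 = (-157 - 1148*(-1/15))**2 = (-157 + 1148/15)**2 = (-1207/15)**2 = 1456849/225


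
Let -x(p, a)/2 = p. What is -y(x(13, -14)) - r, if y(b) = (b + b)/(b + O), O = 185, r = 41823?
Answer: -6649805/159 ≈ -41823.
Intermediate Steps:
x(p, a) = -2*p
y(b) = 2*b/(185 + b) (y(b) = (b + b)/(b + 185) = (2*b)/(185 + b) = 2*b/(185 + b))
-y(x(13, -14)) - r = -2*(-2*13)/(185 - 2*13) - 1*41823 = -2*(-26)/(185 - 26) - 41823 = -2*(-26)/159 - 41823 = -1*(-52/159) - 41823 = 52/159 - 41823 = -6649805/159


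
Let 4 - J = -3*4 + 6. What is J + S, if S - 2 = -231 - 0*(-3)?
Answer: -219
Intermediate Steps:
J = 10 (J = 4 - (-3*4 + 6) = 4 - (-12 + 6) = 4 - 1*(-6) = 4 + 6 = 10)
S = -229 (S = 2 + (-231 - 0*(-3)) = 2 + (-231 - 1*0) = 2 + (-231 + 0) = 2 - 231 = -229)
J + S = 10 - 229 = -219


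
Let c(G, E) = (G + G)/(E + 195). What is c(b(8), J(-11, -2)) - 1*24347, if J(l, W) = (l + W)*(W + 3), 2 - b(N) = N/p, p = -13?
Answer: -28802467/1183 ≈ -24347.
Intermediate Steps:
b(N) = 2 + N/13 (b(N) = 2 - N/(-13) = 2 - N*(-1)/13 = 2 - (-1)*N/13 = 2 + N/13)
J(l, W) = (3 + W)*(W + l) (J(l, W) = (W + l)*(3 + W) = (3 + W)*(W + l))
c(G, E) = 2*G/(195 + E) (c(G, E) = (2*G)/(195 + E) = 2*G/(195 + E))
c(b(8), J(-11, -2)) - 1*24347 = 2*(2 + (1/13)*8)/(195 + ((-2)**2 + 3*(-2) + 3*(-11) - 2*(-11))) - 1*24347 = 2*(2 + 8/13)/(195 + (4 - 6 - 33 + 22)) - 24347 = 2*(34/13)/(195 - 13) - 24347 = 2*(34/13)/182 - 24347 = 2*(34/13)*(1/182) - 24347 = 34/1183 - 24347 = -28802467/1183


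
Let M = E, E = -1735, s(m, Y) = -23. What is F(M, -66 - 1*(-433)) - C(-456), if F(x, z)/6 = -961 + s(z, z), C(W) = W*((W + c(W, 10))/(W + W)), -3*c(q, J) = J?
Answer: -17023/3 ≈ -5674.3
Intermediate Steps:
c(q, J) = -J/3
M = -1735
C(W) = -5/3 + W/2 (C(W) = W*((W - ⅓*10)/(W + W)) = W*((W - 10/3)/((2*W))) = W*((-10/3 + W)*(1/(2*W))) = W*((-10/3 + W)/(2*W)) = -5/3 + W/2)
F(x, z) = -5904 (F(x, z) = 6*(-961 - 23) = 6*(-984) = -5904)
F(M, -66 - 1*(-433)) - C(-456) = -5904 - (-5/3 + (½)*(-456)) = -5904 - (-5/3 - 228) = -5904 - 1*(-689/3) = -5904 + 689/3 = -17023/3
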